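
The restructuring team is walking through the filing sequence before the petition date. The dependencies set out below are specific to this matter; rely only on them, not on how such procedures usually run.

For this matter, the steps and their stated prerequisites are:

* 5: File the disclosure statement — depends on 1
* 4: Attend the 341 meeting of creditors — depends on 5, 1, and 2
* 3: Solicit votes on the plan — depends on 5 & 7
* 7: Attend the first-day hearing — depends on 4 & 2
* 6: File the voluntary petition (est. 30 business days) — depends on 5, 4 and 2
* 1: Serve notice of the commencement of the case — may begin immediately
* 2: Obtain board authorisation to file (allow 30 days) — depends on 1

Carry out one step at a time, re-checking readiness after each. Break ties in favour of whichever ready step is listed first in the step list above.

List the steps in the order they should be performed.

1, 5, 2, 4, 7, 3, 6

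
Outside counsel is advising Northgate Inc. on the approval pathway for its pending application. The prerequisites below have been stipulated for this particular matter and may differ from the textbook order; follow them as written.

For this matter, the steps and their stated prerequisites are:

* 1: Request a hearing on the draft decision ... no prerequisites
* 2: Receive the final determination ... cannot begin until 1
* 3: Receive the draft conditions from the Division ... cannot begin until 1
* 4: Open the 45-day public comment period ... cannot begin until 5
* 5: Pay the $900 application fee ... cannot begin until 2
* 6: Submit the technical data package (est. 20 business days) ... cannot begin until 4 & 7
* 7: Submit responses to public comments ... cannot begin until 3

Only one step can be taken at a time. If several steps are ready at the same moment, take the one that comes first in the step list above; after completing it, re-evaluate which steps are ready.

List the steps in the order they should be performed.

1, 2, 3, 5, 4, 7, 6

1 is the only step with nothing outstanding, so it goes first.
Ready: 2 and 3. 2 is listed earlier → 2.
5 now also ready, so the ready set is {3, 5}; 3 is listed earlier → 3.
5 and 7 are both available; 5 is listed earlier → 5.
4 now also ready, so the ready set is {4, 7}; 4 is listed earlier → 4.
7 needed 3, now all done → 7.
That leaves 6 as the only ready step → 6.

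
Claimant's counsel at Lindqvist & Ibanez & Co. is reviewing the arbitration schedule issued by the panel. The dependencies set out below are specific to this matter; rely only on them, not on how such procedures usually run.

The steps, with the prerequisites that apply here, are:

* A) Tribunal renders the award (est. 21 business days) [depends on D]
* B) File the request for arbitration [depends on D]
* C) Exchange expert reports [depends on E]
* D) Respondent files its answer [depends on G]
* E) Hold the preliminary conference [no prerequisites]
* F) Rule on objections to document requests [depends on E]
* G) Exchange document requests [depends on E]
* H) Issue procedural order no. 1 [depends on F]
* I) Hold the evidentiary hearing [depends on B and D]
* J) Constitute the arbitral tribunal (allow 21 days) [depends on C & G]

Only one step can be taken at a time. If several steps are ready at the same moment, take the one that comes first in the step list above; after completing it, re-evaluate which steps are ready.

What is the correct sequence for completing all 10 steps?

E has no prerequisites → E first.
Ready: C, F and G. C is listed earlier → C.
F and G are both available; F is listed earlier → F.
Ready: G and H. G is listed earlier → G.
Ready: D, H and J. D is listed earlier → D.
A, B, H and J are all available; A is listed earlier → A.
Now B, H and J have their prerequisites met. B is listed earlier, so B next.
I now also ready, so the ready set is {H, I, J}; H is listed earlier → H.
Ready: I and J. I is listed earlier → I.
J is the only step now ready → J.

E, C, F, G, D, A, B, H, I, J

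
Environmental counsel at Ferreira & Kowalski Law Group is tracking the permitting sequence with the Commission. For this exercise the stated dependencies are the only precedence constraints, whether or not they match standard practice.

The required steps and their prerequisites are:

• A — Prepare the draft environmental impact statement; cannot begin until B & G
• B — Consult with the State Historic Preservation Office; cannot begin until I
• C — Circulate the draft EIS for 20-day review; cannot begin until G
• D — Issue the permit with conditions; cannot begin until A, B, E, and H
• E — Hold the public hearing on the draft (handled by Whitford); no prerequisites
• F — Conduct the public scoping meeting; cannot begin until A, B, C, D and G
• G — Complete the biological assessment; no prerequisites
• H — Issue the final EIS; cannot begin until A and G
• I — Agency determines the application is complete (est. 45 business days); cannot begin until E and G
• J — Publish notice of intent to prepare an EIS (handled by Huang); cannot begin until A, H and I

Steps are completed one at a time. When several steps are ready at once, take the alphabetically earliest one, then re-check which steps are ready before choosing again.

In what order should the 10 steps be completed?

E G C I B A H D F J

E and G have no prerequisites; E has the earlier label, so E is first.
That leaves G as the only ready step → G.
C and I are both available; C has the earlier label → C.
That leaves I as the only ready step → I.
B is the only step now ready → B.
A needed B and G, now all done → A.
H needed A and G, now all done → H.
D and J are both available; D has the earlier label → D.
Now F and J have their prerequisites met. F has the earlier label, so F next.
J needed A, H and I, now all done → J.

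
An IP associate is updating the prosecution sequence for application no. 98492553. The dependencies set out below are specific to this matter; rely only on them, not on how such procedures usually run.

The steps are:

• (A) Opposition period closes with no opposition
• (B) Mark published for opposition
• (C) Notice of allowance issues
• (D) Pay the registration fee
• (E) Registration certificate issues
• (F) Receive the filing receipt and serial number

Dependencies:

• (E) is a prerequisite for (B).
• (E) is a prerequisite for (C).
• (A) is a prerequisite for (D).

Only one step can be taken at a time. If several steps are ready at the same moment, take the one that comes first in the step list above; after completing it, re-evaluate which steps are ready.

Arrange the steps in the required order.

Nothing is required for (A), (E) and (F). (A) is listed earlier → (A) first.
Now (D), (E) and (F) have their prerequisites met. (D) is listed earlier, so (D) next.
(E) and (F) are both available; (E) is listed earlier → (E).
Ready: (B), (C) and (F). (B) is listed earlier → (B).
Ready: (C) and (F). (C) is listed earlier → (C).
That leaves (F) as the only ready step → (F).

(A) (D) (E) (B) (C) (F)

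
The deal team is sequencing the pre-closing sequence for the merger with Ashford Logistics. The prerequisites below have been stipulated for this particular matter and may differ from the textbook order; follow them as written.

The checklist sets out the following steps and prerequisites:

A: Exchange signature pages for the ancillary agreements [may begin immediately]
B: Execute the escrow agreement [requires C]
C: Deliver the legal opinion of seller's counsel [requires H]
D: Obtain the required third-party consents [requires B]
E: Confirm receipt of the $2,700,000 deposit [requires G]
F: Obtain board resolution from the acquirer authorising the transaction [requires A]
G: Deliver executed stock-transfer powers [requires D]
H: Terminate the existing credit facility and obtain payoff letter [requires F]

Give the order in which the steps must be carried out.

A, F, H, C, B, D, G, E

A has no prerequisites → A first.
F is the only step now ready → F.
That leaves H as the only ready step → H.
C needed H, now all done → C.
B is the only step now ready → B.
That leaves D as the only ready step → D.
That leaves G as the only ready step → G.
E needed G, now all done → E.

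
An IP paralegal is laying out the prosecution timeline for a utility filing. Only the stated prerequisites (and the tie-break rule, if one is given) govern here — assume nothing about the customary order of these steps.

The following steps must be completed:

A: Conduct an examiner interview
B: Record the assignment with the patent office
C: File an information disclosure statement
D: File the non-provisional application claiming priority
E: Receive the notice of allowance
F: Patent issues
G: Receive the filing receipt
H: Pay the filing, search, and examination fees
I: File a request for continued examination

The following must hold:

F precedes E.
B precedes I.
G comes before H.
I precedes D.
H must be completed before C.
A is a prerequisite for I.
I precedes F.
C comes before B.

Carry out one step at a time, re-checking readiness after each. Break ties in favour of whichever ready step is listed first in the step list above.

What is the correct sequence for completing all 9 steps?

Nothing is required for A and G. A is listed earlier → A first.
That leaves G as the only ready step → G.
H needed G, now all done → H.
C is the only step now ready → C.
B needed C, now all done → B.
I needed A and B, now all done → I.
Ready: D and F. D is listed earlier → D.
Next only F has its prerequisites met → F.
E is the only step now ready → E.

A, G, H, C, B, I, D, F, E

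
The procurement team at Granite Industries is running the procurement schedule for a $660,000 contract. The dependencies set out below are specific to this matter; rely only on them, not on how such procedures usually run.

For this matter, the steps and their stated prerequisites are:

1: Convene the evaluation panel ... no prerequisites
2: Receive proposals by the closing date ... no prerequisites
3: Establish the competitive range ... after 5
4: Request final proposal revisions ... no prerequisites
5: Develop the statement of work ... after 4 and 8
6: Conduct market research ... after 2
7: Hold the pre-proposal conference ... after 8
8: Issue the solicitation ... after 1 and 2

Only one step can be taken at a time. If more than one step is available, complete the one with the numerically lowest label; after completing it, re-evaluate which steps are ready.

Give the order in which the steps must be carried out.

1 → 2 → 4 → 6 → 8 → 5 → 3 → 7

1, 2 and 4 have no prerequisites; 1 has the earlier label, so 1 is first.
Ready: 2 and 4. 2 has the earlier label → 2.
Ready: 4, 6 and 8. 4 has the earlier label → 4.
Now 6 and 8 have their prerequisites met. 6 has the earlier label, so 6 next.
8 needed 1 and 2, now all done → 8.
Now 5 and 7 have their prerequisites met. 5 has the earlier label, so 5 next.
Ready: 3 and 7. 3 has the earlier label → 3.
That leaves 7 as the only ready step → 7.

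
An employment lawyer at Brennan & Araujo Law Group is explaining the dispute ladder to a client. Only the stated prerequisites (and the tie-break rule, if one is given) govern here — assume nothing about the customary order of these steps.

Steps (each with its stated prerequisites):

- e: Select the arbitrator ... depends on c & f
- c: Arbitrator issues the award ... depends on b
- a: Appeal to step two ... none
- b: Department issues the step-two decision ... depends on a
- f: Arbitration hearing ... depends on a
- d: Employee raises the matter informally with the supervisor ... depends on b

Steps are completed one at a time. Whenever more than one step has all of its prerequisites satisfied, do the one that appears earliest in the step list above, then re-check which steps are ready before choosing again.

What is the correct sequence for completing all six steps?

a, b, c, f, e, d

Only a has no prerequisites, so it is first.
b and f are both available; b is listed earlier → b.
c and d now also ready, so the ready set is {c, f, d}; c is listed earlier → c.
Now f and d have their prerequisites met. f is listed earlier, so f next.
e now also ready, so the ready set is {e, d}; e is listed earlier → e.
d needed b, now all done → d.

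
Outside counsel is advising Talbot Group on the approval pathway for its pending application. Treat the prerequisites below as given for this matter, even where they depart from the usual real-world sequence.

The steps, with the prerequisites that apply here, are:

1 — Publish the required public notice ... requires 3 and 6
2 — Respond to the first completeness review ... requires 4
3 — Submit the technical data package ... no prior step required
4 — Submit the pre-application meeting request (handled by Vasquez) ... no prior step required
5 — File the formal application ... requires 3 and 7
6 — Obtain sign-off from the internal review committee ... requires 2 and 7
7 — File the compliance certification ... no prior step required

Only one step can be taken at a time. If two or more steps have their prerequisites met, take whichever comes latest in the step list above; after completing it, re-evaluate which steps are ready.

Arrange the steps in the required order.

7, 4 and 3 have no prerequisites; 7 is listed later, so 7 is first.
Ready: 4 and 3. 4 is listed later → 4.
Now 3 and 2 have their prerequisites met. 3 is listed later, so 3 next.
5 now also ready, so the ready set is {5, 2}; 5 is listed later → 5.
2 needed 4, now all done → 2.
6 is the only step now ready → 6.
1 needed 6 and 3, now all done → 1.

7, 4, 3, 5, 2, 6, 1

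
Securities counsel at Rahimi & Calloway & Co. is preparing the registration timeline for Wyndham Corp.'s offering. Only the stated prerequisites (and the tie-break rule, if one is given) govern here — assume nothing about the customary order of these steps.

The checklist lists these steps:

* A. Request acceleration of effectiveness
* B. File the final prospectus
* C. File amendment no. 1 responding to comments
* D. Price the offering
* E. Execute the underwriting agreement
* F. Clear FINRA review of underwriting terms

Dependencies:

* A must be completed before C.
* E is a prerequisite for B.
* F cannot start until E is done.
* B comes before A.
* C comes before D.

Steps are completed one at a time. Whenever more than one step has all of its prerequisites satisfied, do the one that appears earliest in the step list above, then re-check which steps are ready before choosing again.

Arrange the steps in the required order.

E → B → A → C → D → F

E is the only step with nothing outstanding, so it goes first.
Now B and F have their prerequisites met. B is listed earlier, so B next.
A now also ready, so the ready set is {A, F}; A is listed earlier → A.
Now C and F have their prerequisites met. C is listed earlier, so C next.
D now also ready, so the ready set is {D, F}; D is listed earlier → D.
F needed E, now all done → F.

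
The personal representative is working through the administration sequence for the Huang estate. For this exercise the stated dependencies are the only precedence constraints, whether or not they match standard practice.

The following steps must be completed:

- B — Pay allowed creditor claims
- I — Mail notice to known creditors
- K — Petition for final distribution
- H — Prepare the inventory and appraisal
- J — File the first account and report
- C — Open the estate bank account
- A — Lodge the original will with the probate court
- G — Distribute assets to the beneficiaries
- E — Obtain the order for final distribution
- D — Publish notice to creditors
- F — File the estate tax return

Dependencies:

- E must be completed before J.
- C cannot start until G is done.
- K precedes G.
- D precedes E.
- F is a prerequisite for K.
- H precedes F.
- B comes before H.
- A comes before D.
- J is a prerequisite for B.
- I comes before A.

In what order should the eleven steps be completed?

I, A, D, E, J, B, H, F, K, G, C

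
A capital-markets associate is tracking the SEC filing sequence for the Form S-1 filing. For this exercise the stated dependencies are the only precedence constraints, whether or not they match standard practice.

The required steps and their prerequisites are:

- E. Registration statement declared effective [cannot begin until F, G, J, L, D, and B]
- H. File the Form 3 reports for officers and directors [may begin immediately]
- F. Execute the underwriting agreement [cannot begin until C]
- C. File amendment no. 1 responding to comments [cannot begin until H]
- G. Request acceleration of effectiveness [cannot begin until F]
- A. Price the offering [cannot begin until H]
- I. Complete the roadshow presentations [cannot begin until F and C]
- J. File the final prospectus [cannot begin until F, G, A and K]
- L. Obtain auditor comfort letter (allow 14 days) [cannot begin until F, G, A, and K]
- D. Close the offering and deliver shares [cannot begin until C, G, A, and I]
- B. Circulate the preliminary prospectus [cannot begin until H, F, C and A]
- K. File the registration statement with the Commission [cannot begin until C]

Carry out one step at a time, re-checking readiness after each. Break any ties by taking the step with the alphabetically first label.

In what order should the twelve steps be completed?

H A C F B G I D K J L E

H has no prerequisites → H first.
Ready: A and C. A has the earlier label → A.
C needed H, now all done → C.
Ready: F and K. F has the earlier label → F.
B, G and I now also ready, so the ready set is {B, G, I, K}; B has the earlier label → B.
Ready: G, I and K. G has the earlier label → G.
Now I and K have their prerequisites met. I has the earlier label, so I next.
D now also ready, so the ready set is {D, K}; D has the earlier label → D.
K needed C, now all done → K.
Now J and L have their prerequisites met. J has the earlier label, so J next.
That leaves L as the only ready step → L.
E needed B, D, F, G, J and L, now all done → E.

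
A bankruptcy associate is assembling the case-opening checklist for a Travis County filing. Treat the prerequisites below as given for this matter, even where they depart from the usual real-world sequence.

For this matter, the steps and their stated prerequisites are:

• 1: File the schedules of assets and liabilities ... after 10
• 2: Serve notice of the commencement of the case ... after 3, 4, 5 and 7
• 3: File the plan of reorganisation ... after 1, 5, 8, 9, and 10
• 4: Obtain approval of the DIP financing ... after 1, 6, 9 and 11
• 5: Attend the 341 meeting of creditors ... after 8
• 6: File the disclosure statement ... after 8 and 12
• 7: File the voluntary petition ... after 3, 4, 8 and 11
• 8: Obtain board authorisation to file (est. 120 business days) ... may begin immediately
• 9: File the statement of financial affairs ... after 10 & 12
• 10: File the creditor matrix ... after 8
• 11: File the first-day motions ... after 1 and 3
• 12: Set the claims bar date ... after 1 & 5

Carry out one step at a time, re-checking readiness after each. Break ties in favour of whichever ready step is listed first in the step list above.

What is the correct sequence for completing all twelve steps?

8 5 10 1 12 6 9 3 11 4 7 2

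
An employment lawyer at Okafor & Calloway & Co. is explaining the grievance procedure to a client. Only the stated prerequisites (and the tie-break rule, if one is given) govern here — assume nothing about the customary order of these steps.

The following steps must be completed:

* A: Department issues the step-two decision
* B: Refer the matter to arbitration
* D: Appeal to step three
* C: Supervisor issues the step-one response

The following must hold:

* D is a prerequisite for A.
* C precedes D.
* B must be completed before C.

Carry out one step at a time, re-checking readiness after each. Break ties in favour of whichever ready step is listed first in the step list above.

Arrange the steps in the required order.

B, C, D, A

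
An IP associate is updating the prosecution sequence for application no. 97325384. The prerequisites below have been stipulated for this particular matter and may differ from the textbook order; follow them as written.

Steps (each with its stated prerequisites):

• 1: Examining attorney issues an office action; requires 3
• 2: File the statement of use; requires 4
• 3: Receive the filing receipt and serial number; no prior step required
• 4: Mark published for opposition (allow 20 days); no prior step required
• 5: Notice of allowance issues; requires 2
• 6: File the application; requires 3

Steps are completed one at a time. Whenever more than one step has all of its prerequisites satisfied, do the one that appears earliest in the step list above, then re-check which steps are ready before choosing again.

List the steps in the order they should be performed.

3 → 1 → 4 → 2 → 5 → 6

3 and 4 have no prerequisites; 3 is listed earlier, so 3 is first.
1 and 6 now also ready, so the ready set is {1, 4, 6}; 1 is listed earlier → 1.
Ready: 4 and 6. 4 is listed earlier → 4.
Ready: 2 and 6. 2 is listed earlier → 2.
Now 5 and 6 have their prerequisites met. 5 is listed earlier, so 5 next.
Next only 6 has its prerequisites met → 6.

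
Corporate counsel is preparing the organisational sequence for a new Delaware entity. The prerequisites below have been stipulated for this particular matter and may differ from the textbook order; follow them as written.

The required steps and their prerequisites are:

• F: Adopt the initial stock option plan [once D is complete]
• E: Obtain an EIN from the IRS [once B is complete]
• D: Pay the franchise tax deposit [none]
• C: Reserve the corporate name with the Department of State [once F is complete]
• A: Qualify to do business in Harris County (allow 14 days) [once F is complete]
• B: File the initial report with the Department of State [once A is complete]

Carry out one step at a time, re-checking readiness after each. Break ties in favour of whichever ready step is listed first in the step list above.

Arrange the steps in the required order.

D → F → C → A → B → E

D is the only step with nothing outstanding, so it goes first.
That leaves F as the only ready step → F.
Now C and A have their prerequisites met. C is listed earlier, so C next.
Next only A has its prerequisites met → A.
B needed A, now all done → B.
E is the only step now ready → E.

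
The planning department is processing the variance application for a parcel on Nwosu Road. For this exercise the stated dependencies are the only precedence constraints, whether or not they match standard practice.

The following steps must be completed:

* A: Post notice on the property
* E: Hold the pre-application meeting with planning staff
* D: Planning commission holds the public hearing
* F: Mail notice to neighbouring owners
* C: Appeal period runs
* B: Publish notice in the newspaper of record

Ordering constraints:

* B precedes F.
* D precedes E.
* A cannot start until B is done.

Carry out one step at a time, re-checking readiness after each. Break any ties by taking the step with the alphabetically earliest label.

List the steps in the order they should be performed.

B → A → C → D → E → F

B, C and D have no prerequisites; B has the earlier label, so B is first.
A and F now also ready, so the ready set is {A, C, D, F}; A has the earlier label → A.
Ready: C, D and F. C has the earlier label → C.
Now D and F have their prerequisites met. D has the earlier label, so D next.
E now also ready, so the ready set is {E, F}; E has the earlier label → E.
F is the only step now ready → F.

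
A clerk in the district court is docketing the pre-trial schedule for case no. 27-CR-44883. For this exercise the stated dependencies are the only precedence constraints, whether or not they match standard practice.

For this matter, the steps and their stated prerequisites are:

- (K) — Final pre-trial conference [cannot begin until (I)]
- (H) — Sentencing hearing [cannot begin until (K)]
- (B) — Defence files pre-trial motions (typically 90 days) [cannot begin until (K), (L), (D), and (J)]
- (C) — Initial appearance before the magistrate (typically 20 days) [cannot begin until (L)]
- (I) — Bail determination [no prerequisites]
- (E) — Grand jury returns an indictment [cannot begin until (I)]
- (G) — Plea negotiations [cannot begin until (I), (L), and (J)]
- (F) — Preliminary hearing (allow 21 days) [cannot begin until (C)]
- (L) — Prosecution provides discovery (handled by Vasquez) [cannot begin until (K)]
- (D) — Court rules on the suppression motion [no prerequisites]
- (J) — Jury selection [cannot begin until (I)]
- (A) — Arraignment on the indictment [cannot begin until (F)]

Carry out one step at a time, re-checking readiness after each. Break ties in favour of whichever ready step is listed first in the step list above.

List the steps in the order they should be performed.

Nothing is required for (I) and (D). (I) is listed earlier → (I) first.
(K), (E), (D) and (J) are all available; (K) is listed earlier → (K).
(H) and (L) now also ready, so the ready set is {(H), (E), (L), (D), (J)}; (H) is listed earlier → (H).
(E), (L), (D) and (J) are all available; (E) is listed earlier → (E).
(L), (D) and (J) are all available; (L) is listed earlier → (L).
Ready: (C), (D) and (J). (C) is listed earlier → (C).
(F) now also ready, so the ready set is {(F), (D), (J)}; (F) is listed earlier → (F).
(D), (J) and (A) are all available; (D) is listed earlier → (D).
(J) and (A) are both available; (J) is listed earlier → (J).
Ready: (B), (G) and (A). (B) is listed earlier → (B).
Ready: (G) and (A). (G) is listed earlier → (G).
(A) needed (F), now all done → (A).

(I) (K) (H) (E) (L) (C) (F) (D) (J) (B) (G) (A)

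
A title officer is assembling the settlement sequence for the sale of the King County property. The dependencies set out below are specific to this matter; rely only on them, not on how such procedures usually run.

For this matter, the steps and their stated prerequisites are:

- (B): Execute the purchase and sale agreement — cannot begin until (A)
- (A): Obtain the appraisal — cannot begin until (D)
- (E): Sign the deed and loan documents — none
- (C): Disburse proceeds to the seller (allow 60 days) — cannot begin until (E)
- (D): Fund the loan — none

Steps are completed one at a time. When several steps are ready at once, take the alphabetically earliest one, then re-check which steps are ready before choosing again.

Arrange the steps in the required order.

(D) and (E) have no prerequisites; (D) has the earlier label, so (D) is first.
(A) and (E) are both available; (A) has the earlier label → (A).
(B) now also ready, so the ready set is {(B), (E)}; (B) has the earlier label → (B).
That leaves (E) as the only ready step → (E).
Next only (C) has its prerequisites met → (C).

(D) (A) (B) (E) (C)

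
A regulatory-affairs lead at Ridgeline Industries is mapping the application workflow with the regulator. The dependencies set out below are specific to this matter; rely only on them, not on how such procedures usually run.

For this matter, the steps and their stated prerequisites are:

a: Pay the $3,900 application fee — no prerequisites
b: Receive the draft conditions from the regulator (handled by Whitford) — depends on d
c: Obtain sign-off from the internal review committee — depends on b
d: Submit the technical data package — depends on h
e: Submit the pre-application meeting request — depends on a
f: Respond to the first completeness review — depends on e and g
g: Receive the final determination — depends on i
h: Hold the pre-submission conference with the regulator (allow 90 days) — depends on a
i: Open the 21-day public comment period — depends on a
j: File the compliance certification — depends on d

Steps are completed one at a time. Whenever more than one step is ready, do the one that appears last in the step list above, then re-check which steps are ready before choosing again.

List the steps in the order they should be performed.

Only a has no prerequisites, so it is first.
Now i, h and e have their prerequisites met. i is listed later, so i next.
Ready: h, g and e. h is listed later → h.
d now also ready, so the ready set is {g, e, d}; g is listed later → g.
e and d are both available; e is listed later → e.
f and d are both available; f is listed later → f.
d needed h, now all done → d.
Now j and b have their prerequisites met. j is listed later, so j next.
Next only b has its prerequisites met → b.
Next only c has its prerequisites met → c.

a, i, h, g, e, f, d, j, b, c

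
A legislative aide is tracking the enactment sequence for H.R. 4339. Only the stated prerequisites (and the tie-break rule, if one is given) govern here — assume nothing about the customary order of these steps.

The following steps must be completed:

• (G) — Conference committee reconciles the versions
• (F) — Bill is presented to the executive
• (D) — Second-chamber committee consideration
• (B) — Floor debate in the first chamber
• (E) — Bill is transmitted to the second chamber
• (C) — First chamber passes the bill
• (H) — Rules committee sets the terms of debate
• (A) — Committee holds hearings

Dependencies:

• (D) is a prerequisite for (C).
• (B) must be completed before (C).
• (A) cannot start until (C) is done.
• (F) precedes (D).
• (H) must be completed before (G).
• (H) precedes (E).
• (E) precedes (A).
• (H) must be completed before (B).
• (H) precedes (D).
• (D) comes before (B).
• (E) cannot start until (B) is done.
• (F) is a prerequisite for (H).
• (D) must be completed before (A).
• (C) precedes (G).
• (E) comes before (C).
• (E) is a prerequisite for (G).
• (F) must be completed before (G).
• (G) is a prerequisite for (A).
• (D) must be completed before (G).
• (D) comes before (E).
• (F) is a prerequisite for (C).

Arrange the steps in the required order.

(F) → (H) → (D) → (B) → (E) → (C) → (G) → (A)

(F) has no prerequisites → (F) first.
That leaves (H) as the only ready step → (H).
That leaves (D) as the only ready step → (D).
(B) needed (D) and (H), now all done → (B).
(E) needed (D), (B) and (H), now all done → (E).
That leaves (C) as the only ready step → (C).
(G) is the only step now ready → (G).
That leaves (A) as the only ready step → (A).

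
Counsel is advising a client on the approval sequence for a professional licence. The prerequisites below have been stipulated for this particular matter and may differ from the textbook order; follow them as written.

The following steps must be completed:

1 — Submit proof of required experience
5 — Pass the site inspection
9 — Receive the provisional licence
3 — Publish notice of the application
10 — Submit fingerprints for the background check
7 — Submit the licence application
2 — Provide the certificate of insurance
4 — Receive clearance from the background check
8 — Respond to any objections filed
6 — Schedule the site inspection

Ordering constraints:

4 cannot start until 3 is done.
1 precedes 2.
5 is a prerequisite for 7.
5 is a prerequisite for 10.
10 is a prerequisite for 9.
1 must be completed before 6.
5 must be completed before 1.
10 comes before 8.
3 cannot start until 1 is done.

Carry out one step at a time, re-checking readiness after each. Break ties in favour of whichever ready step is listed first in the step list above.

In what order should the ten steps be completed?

5, 1, 3, 10, 9, 7, 2, 4, 8, 6

5 has no prerequisites → 5 first.
Ready: 1, 10 and 7. 1 is listed earlier → 1.
3, 10, 7, 2 and 6 are all available; 3 is listed earlier → 3.
4 now also ready, so the ready set is {10, 7, 2, 4, 6}; 10 is listed earlier → 10.
Ready: 9, 7, 2, 4, 8 and 6. 9 is listed earlier → 9.
7, 2, 4, 8 and 6 are all available; 7 is listed earlier → 7.
Ready: 2, 4, 8 and 6. 2 is listed earlier → 2.
Now 4, 8 and 6 have their prerequisites met. 4 is listed earlier, so 4 next.
Ready: 8 and 6. 8 is listed earlier → 8.
6 is the only step now ready → 6.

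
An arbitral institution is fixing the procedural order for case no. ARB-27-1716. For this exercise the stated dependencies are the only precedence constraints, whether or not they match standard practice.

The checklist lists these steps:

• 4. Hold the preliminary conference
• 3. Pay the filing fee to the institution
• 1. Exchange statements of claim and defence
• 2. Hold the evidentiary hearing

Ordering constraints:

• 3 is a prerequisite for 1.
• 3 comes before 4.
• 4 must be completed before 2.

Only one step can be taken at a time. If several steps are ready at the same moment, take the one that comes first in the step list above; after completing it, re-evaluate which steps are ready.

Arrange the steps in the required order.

Only 3 has no prerequisites, so it is first.
4 and 1 are both available; 4 is listed earlier → 4.
2 now also ready, so the ready set is {1, 2}; 1 is listed earlier → 1.
2 needed 4, now all done → 2.

3, 4, 1, 2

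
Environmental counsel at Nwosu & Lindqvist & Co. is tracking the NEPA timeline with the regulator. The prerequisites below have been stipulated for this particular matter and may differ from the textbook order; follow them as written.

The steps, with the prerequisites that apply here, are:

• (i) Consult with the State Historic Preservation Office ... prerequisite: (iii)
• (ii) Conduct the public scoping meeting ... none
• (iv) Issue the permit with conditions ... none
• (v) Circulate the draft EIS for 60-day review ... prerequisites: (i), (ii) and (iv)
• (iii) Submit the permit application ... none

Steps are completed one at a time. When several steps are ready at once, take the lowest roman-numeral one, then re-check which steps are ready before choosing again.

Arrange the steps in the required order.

(ii), (iii), (i), (iv), (v)

(ii), (iii) and (iv) have no prerequisites; (ii) has the earlier label, so (ii) is first.
Ready: (iii) and (iv). (iii) has the earlier label → (iii).
Ready: (i) and (iv). (i) has the earlier label → (i).
(iv) is the only step now ready → (iv).
Next only (v) has its prerequisites met → (v).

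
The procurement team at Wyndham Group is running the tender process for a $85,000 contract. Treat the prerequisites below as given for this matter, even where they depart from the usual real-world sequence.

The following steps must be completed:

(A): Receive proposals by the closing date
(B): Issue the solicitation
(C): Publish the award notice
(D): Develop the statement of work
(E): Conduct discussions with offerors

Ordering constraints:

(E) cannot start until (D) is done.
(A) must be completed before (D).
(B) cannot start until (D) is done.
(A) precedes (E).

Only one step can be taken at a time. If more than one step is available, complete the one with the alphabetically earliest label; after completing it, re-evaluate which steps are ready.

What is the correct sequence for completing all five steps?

Nothing is required for (A) and (C). (A) has the earlier label → (A) first.
(D) now also ready, so the ready set is {(C), (D)}; (C) has the earlier label → (C).
(D) is the only step now ready → (D).
Now (B) and (E) have their prerequisites met. (B) has the earlier label, so (B) next.
(E) needed (A) and (D), now all done → (E).

(A), (C), (D), (B), (E)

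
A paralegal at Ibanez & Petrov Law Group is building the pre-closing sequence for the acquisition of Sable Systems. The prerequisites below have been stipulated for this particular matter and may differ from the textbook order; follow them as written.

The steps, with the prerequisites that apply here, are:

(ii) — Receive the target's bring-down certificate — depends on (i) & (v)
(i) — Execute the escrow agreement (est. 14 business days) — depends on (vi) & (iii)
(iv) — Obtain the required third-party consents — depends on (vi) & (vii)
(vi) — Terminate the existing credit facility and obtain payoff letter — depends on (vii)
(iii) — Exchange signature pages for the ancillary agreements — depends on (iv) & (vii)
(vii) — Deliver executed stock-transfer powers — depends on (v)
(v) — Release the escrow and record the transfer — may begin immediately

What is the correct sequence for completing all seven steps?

Only (v) has no prerequisites, so it is first.
That leaves (vii) as the only ready step → (vii).
That leaves (vi) as the only ready step → (vi).
(iv) needed (vi) and (vii), now all done → (iv).
(iii) needed (iv) and (vii), now all done → (iii).
Next only (i) has its prerequisites met → (i).
(ii) needed (i) and (v), now all done → (ii).

(v) → (vii) → (vi) → (iv) → (iii) → (i) → (ii)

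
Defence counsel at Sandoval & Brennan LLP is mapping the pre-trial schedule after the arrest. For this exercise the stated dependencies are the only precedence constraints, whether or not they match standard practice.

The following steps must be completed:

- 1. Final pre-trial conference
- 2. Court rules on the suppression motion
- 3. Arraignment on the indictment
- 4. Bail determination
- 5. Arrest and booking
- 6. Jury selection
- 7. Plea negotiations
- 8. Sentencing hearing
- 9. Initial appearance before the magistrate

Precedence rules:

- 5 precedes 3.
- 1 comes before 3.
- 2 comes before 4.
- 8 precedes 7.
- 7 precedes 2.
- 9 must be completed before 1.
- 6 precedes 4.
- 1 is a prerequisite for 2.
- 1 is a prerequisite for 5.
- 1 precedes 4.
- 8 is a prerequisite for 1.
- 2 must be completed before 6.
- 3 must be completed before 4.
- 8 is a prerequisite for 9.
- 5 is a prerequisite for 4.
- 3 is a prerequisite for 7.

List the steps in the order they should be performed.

8 9 1 5 3 7 2 6 4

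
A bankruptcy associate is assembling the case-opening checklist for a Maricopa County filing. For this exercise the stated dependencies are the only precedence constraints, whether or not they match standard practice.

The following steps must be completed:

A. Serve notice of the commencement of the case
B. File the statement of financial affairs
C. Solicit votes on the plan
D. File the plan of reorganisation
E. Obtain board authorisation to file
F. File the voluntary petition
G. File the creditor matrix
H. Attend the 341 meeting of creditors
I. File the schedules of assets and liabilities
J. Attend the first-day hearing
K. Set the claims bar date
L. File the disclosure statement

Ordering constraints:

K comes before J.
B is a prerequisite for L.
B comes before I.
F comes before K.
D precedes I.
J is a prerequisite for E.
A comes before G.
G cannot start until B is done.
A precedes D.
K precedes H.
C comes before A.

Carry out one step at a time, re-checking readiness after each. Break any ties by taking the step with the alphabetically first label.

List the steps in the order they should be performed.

B C A D F G I K H J E L

B, C and F have no prerequisites; B has the earlier label, so B is first.
L now also ready, so the ready set is {C, F, L}; C has the earlier label → C.
Ready: A, F and L. A has the earlier label → A.
D and G now also ready, so the ready set is {D, F, G, L}; D has the earlier label → D.
I now also ready, so the ready set is {F, G, I, L}; F has the earlier label → F.
K now also ready, so the ready set is {G, I, K, L}; G has the earlier label → G.
Ready: I, K and L. I has the earlier label → I.
K and L are both available; K has the earlier label → K.
H and J now also ready, so the ready set is {H, J, L}; H has the earlier label → H.
Ready: J and L. J has the earlier label → J.
E now also ready, so the ready set is {E, L}; E has the earlier label → E.
That leaves L as the only ready step → L.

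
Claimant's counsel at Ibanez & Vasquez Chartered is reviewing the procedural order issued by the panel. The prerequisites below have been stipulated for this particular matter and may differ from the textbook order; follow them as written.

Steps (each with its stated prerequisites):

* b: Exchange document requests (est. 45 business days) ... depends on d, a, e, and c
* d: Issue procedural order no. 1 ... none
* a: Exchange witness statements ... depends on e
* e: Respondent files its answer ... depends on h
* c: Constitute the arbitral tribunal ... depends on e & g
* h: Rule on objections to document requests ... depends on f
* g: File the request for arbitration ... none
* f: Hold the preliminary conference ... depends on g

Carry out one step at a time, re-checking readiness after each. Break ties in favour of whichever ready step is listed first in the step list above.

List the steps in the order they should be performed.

d → g → f → h → e → a → c → b

d and g have no prerequisites; d is listed earlier, so d is first.
g is the only step now ready → g.
f needed g, now all done → f.
h needed f, now all done → h.
Next only e has its prerequisites met → e.
Now a and c have their prerequisites met. a is listed earlier, so a next.
Next only c has its prerequisites met → c.
That leaves b as the only ready step → b.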